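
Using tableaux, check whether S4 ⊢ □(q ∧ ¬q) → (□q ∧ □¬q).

Valid in S4

Tableau for the negation ¬(□(q ∧ ¬q) → (□q ∧ □¬q)):
1. ¬(□(q ∧ ¬q) → (□q ∧ □¬q)), 0
2. □(q ∧ ¬q), 0
3. ¬(□q ∧ □¬q), 0
4. q ∧ ¬q, 0
5. q, 0
6. ¬q, 0
Accessibility: 0R0
Branch closes: q and ¬q both at 0.
Every branch of the negation's tableau closes; the branch above is one of them.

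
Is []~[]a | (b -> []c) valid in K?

No, not valid

Tableau for the negation ~([]~[]a | (b -> []c)):
1. ~([]~[]a | (b -> []c)), 0
2. ~[]~[]a, 0   [~|-rule on 1]
3. ~(b -> []c), 0   [~|-rule on 1]
4. b, 0   [~->-rule on 3]
5. ~[]c, 0   [~->-rule on 3]
6. []a, 1   [~[]-rule on 2: fresh world 1, 0R1]
7. ~c, 2   [~[]-rule on 5: fresh world 2, 0R2]
Accessibility: 0R1, 0R2
The negation has an open branch (countermodel exists).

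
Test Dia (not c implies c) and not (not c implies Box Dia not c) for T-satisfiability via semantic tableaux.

1. Dia (not c implies c) and not (not c implies Box Dia not c), w0
2. Dia (not c implies c), w0   [and-rule on 1]
3. not (not c implies Box Dia not c), w0   [and-rule on 1]
4. not c, w0   [neg-implies-rule on 3]
5. not Box Dia not c, w0   [neg-implies-rule on 3]
6. not c implies c, w1   [Dia-rule on 2: fresh world w1, w0Rw1]
7. c, w1   [implies-rule on 6 (branches; this branch)]
8. not Dia not c, w2   [neg-Box-rule on 5: fresh world w2, w0Rw2]
9. c, w2   [neg-Dia-rule on 8 via w2Rw2]
Accessibility: w0Rw0, w0Rw1, w0Rw2, w1Rw1, w2Rw2

Satisfiable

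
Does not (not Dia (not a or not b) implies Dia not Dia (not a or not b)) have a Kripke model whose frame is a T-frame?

No, unsatisfiable

1. not (not Dia (not a or not b) implies Dia not Dia (not a or not b)), w0
2. not Dia (not a or not b), w0
3. not Dia not Dia (not a or not b), w0
4. not (not a or not b), w0
5. a, w0
6. b, w0
7. Dia (not a or not b), w0
8. not a or not b, w1
9. not (not a or not b), w1
10. a, w1
11. b, w1
12. Dia (not a or not b), w1
13. not b, w1
Accessibility: w0Rw0, w0Rw1, w1Rw1
Branch closes: b and not b both at w1.
Every branch closes; the branch above is one of them.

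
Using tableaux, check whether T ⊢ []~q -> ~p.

Tableau for the negation ~([]~q -> ~p):
1. ~([]~q -> ~p), w0
2. []~q, w0   [~->-rule on 1]
3. p, w0   [~->-rule on 1]
4. ~q, w0   [[]-rule on 2 via w0Rw0]
Accessibility: w0Rw0
The negation has an open branch (countermodel exists).

Invalid (countermodel exists)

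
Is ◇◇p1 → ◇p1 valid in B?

Tableau for the negation ¬(◇◇p1 → ◇p1):
1. ¬(◇◇p1 → ◇p1), w0
2. ◇◇p1, w0
3. ¬◇p1, w0
4. ¬p1, w0
5. ◇p1, w1
6. ¬p1, w1
7. p1, w2
Accessibility: w0Rw0, w0Rw1, w1Rw0, w1Rw1, w1Rw2, w2Rw1, w2Rw2
The negation has an open branch (countermodel exists).

Not valid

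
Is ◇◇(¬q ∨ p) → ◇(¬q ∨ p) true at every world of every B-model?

Invalid (countermodel exists)

Tableau for the negation ¬(◇◇(¬q ∨ p) → ◇(¬q ∨ p)):
1. ¬(◇◇(¬q ∨ p) → ◇(¬q ∨ p)), u
2. ◇◇(¬q ∨ p), u   [¬→-rule on 1]
3. ¬◇(¬q ∨ p), u   [¬→-rule on 1]
4. ¬(¬q ∨ p), u   [¬◇-rule on 3 via uRu]
5. q, u   [¬∨-rule on 4]
6. ¬p, u   [¬∨-rule on 4]
7. ◇(¬q ∨ p), v   [◇-rule on 2: fresh world v, uRv]
8. ¬(¬q ∨ p), v   [¬◇-rule on 3 via uRv]
9. q, v   [¬∨-rule on 8]
10. ¬p, v   [¬∨-rule on 8]
11. ¬q ∨ p, w   [◇-rule on 7: fresh world w, vRw]
12. p, w   [∨-rule on 11 (branches; this branch)]
Accessibility: uRu, uRv, vRu, vRv, vRw, wRv, wRw
The negation has an open branch (countermodel exists).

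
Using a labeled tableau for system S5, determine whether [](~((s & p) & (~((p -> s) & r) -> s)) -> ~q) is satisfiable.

Satisfiable

1. [](~((s & p) & (~((p -> s) & r) -> s)) -> ~q), 0
2. ~((s & p) & (~((p -> s) & r) -> s)) -> ~q, 0
3. ~q, 0
Accessibility: 0R0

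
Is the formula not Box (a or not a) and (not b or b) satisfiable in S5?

1. not Box (a or not a) and (not b or b), w0
2. not Box (a or not a), w0   [and-rule on 1]
3. not b or b, w0   [and-rule on 1]
4. b, w0   [or-rule on 3 (branches; this branch)]
5. not (a or not a), w1   [neg-Box-rule on 2: fresh world w1, w0Rw1]
6. not a, w1   [neg-or-rule on 5]
7. a, w1   [neg-or-rule on 5]
Accessibility: w0Rw0, w0Rw1, w1Rw0, w1Rw1
Branch closes: a and not a both at w1.
(One branch shown.) All branches close.

No, unsatisfiable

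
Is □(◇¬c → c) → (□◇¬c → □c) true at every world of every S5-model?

Valid in S5

Tableau for the negation ¬(□(◇¬c → c) → (□◇¬c → □c)):
1. ¬(□(◇¬c → c) → (□◇¬c → □c)), w0
2. □(◇¬c → c), w0
3. ¬(□◇¬c → □c), w0
4. □◇¬c, w0
5. ¬□c, w0
6. ◇¬c → c, w0
7. ◇¬c, w0
8. c, w0
9. ¬c, w1
10. ◇¬c → c, w1
11. ◇¬c, w1
12. ¬◇¬c, w1
13. c, w1
Accessibility: w0Rw0, w0Rw1, w1Rw0, w1Rw1
Branch closes: c and ¬c both at w1.
All branches of the negation close; one closing branch shown above.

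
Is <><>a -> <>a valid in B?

Not valid

Tableau for the negation ~(<><>a -> <>a):
1. ~(<><>a -> <>a), 0
2. <><>a, 0   [~->-rule on 1]
3. ~<>a, 0   [~->-rule on 1]
4. ~a, 0   [~<>-rule on 3 via 0R0]
5. <>a, 1   [<>-rule on 2: fresh world 1, 0R1]
6. ~a, 1   [~<>-rule on 3 via 0R1]
7. a, 2   [<>-rule on 5: fresh world 2, 1R2]
Accessibility: 0R0, 0R1, 1R0, 1R1, 1R2, 2R1, 2R2
The negation has an open branch (countermodel exists).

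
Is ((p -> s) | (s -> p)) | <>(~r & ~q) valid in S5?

Yes, valid

Tableau for the negation ~(((p -> s) | (s -> p)) | <>(~r & ~q)):
1. ~(((p -> s) | (s -> p)) | <>(~r & ~q)), u
2. ~((p -> s) | (s -> p)), u   [~|-rule on 1]
3. ~<>(~r & ~q), u   [~|-rule on 1]
4. ~(p -> s), u   [~|-rule on 2]
5. ~(s -> p), u   [~|-rule on 2]
6. p, u   [~->-rule on 4]
7. ~s, u   [~->-rule on 4]
8. s, u   [~->-rule on 5]
9. ~p, u   [~->-rule on 5]
Accessibility: uRu
Branch closes: s and ~s both at u.
Every branch of the negation's tableau closes; the branch above is one of them.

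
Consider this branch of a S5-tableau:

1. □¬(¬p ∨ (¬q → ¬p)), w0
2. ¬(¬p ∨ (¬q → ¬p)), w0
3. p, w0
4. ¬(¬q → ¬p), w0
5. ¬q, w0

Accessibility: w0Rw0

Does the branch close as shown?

No, open

There is no literal clash: for every atom and world, at most one sign appears.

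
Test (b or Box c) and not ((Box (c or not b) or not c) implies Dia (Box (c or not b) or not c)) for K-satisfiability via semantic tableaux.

Satisfiable

1. (b or Box c) and not ((Box (c or not b) or not c) implies Dia (Box (c or not b) or not c)), 0
2. b or Box c, 0
3. not ((Box (c or not b) or not c) implies Dia (Box (c or not b) or not c)), 0
4. Box (c or not b) or not c, 0
5. not Dia (Box (c or not b) or not c), 0
6. Box c, 0
7. not c, 0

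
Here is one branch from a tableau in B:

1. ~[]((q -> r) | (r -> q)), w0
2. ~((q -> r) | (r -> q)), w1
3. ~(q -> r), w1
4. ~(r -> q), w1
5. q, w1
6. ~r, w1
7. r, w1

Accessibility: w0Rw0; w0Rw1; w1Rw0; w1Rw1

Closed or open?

Both r and ~r appear at w1.

Yes, closed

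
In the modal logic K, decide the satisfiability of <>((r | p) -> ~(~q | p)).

1. <>((r | p) -> ~(~q | p)), u
2. (r | p) -> ~(~q | p), v
3. ~(~q | p), v
4. q, v
5. ~p, v
Accessibility: uRv

Satisfiable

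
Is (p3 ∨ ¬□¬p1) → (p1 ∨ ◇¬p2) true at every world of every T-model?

Tableau for the negation ¬((p3 ∨ ¬□¬p1) → (p1 ∨ ◇¬p2)):
1. ¬((p3 ∨ ¬□¬p1) → (p1 ∨ ◇¬p2)), w0
2. p3 ∨ ¬□¬p1, w0   [¬→-rule on 1]
3. ¬(p1 ∨ ◇¬p2), w0   [¬→-rule on 1]
4. ¬p1, w0   [¬∨-rule on 3]
5. ¬◇¬p2, w0   [¬∨-rule on 3]
6. p2, w0   [¬◇-rule on 5 via w0Rw0]
7. ¬□¬p1, w0   [∨-rule on 2 (branches; this branch)]
8. p1, w1   [¬□-rule on 7: fresh world w1, w0Rw1]
9. p2, w1   [¬◇-rule on 5 via w0Rw1]
Accessibility: w0Rw0, w0Rw1, w1Rw1
The negation has an open branch (countermodel exists).

Not valid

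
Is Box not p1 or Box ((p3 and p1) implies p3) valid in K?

Tableau for the negation not (Box not p1 or Box ((p3 and p1) implies p3)):
1. not (Box not p1 or Box ((p3 and p1) implies p3)), 0
2. not Box not p1, 0   [neg-or-rule on 1]
3. not Box ((p3 and p1) implies p3), 0   [neg-or-rule on 1]
4. p1, 1   [neg-Box-rule on 2: fresh world 1, 0R1]
5. not ((p3 and p1) implies p3), 2   [neg-Box-rule on 3: fresh world 2, 0R2]
6. p3 and p1, 2   [neg-implies-rule on 5]
7. not p3, 2   [neg-implies-rule on 5]
8. p3, 2   [and-rule on 6]
9. p1, 2   [and-rule on 6]
Accessibility: 0R1, 0R2
Branch closes: p3 and not p3 both at 2.
Every branch of the negation's tableau closes; the branch above is one of them.

Valid in K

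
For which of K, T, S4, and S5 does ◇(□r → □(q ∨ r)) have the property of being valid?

T-tableau for the negation ¬◇(□r → □(q ∨ r)):
1. ¬◇(□r → □(q ∨ r)), 0
2. ¬(□r → □(q ∨ r)), 0
3. □r, 0
4. ¬□(q ∨ r), 0
5. r, 0
6. ¬(q ∨ r), 1
7. ¬q, 1
8. ¬r, 1
9. ¬(□r → □(q ∨ r)), 1
10. □r, 1
11. ¬□(q ∨ r), 1
12. r, 1
Accessibility: 0R0, 0R1, 1R1
Branch closes: r and ¬r both at 1.
Every branch closes (one shown): valid in T, hence also in S4, S5 (every theorem of T is a theorem of S4 and S5).
K-tableau for the negation ¬◇(□r → □(q ∨ r)):
1. ¬◇(□r → □(q ∨ r)), 0
Complete open branch: countermodel on a K-frame, so not valid in K.

T, S4, S5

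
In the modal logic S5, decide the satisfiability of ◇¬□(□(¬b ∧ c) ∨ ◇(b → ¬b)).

Yes, satisfiable

1. ◇¬□(□(¬b ∧ c) ∨ ◇(b → ¬b)), u
2. ¬□(□(¬b ∧ c) ∨ ◇(b → ¬b)), v
3. ¬(□(¬b ∧ c) ∨ ◇(b → ¬b)), w
4. ¬□(¬b ∧ c), w
5. ¬◇(b → ¬b), w
6. ¬(b → ¬b), u
7. b, u
8. ¬(b → ¬b), v
9. b, v
10. ¬(b → ¬b), w
11. b, w
12. ¬(¬b ∧ c), x
13. ¬(b → ¬b), x
14. b, x
15. ¬c, x
Accessibility: uRu, uRv, uRw, uRx, vRu, vRv, vRw, vRx, wRu, wRv, wRw, wRx, xRu, xRv, xRw, xRx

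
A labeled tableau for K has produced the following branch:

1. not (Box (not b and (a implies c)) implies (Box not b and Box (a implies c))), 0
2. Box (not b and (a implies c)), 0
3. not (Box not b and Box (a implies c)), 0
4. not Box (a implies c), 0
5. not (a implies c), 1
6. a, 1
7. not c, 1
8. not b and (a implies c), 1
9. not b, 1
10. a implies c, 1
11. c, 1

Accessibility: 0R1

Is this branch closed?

Both c and not c appear at 1.

Closed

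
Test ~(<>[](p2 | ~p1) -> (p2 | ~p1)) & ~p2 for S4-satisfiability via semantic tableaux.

Satisfiable

1. ~(<>[](p2 | ~p1) -> (p2 | ~p1)) & ~p2, w0
2. ~(<>[](p2 | ~p1) -> (p2 | ~p1)), w0
3. ~p2, w0
4. <>[](p2 | ~p1), w0
5. ~(p2 | ~p1), w0
6. p1, w0
7. [](p2 | ~p1), w1
8. p2 | ~p1, w1
9. ~p1, w1
Accessibility: w0Rw0, w0Rw1, w1Rw1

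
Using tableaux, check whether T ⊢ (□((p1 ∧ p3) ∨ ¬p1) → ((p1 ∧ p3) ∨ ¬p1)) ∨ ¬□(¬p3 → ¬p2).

Valid in T

Tableau for the negation ¬((□((p1 ∧ p3) ∨ ¬p1) → ((p1 ∧ p3) ∨ ¬p1)) ∨ ¬□(¬p3 → ¬p2)):
1. ¬((□((p1 ∧ p3) ∨ ¬p1) → ((p1 ∧ p3) ∨ ¬p1)) ∨ ¬□(¬p3 → ¬p2)), w0
2. ¬(□((p1 ∧ p3) ∨ ¬p1) → ((p1 ∧ p3) ∨ ¬p1)), w0
3. □(¬p3 → ¬p2), w0
4. □((p1 ∧ p3) ∨ ¬p1), w0
5. ¬((p1 ∧ p3) ∨ ¬p1), w0
6. ¬(p1 ∧ p3), w0
7. p1, w0
8. ¬p3 → ¬p2, w0
9. (p1 ∧ p3) ∨ ¬p1, w0
10. ¬p3, w0
11. ¬p2, w0
12. p1 ∧ p3, w0
13. p3, w0
Accessibility: w0Rw0
Branch closes: p3 and ¬p3 both at w0.
All branches of the negation close; one closing branch shown above.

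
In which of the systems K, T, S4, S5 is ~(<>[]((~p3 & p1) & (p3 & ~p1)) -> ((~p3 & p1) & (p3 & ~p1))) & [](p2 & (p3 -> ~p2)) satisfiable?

K

K-tableau for the formula:
1. ~(<>[]((~p3 & p1) & (p3 & ~p1)) -> ((~p3 & p1) & (p3 & ~p1))) & [](p2 & (p3 -> ~p2)), w0
2. ~(<>[]((~p3 & p1) & (p3 & ~p1)) -> ((~p3 & p1) & (p3 & ~p1))), w0
3. [](p2 & (p3 -> ~p2)), w0
4. <>[]((~p3 & p1) & (p3 & ~p1)), w0
5. ~((~p3 & p1) & (p3 & ~p1)), w0
6. ~(p3 & ~p1), w0
7. p1, w0
8. []((~p3 & p1) & (p3 & ~p1)), w1
9. p2 & (p3 -> ~p2), w1
10. p2, w1
11. p3 -> ~p2, w1
12. ~p3, w1
Accessibility: w0Rw1
Complete open branch: satisfiable in K.
T-tableau for the formula:
1. ~(<>[]((~p3 & p1) & (p3 & ~p1)) -> ((~p3 & p1) & (p3 & ~p1))) & [](p2 & (p3 -> ~p2)), w0
2. ~(<>[]((~p3 & p1) & (p3 & ~p1)) -> ((~p3 & p1) & (p3 & ~p1))), w0
3. [](p2 & (p3 -> ~p2)), w0
4. <>[]((~p3 & p1) & (p3 & ~p1)), w0
5. ~((~p3 & p1) & (p3 & ~p1)), w0
6. p2 & (p3 -> ~p2), w0
7. p2, w0
8. p3 -> ~p2, w0
9. ~(p3 & ~p1), w0
10. ~p3, w0
11. p1, w0
12. []((~p3 & p1) & (p3 & ~p1)), w1
13. p2 & (p3 -> ~p2), w1
14. p2, w1
15. p3 -> ~p2, w1
16. (~p3 & p1) & (p3 & ~p1), w1
17. ~p3 & p1, w1
18. p3 & ~p1, w1
19. ~p3, w1
20. p1, w1
21. p3, w1
22. ~p1, w1
Accessibility: w0Rw0, w0Rw1, w1Rw1
Branch closes: p3 and ~p3 both at w1.
Every branch closes (one shown): unsatisfiable in T, hence also in S4, S5 (every S4/S5-frame is a T-frame).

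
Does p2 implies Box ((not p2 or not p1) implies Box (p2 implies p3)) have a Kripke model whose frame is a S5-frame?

Satisfiable

1. p2 implies Box ((not p2 or not p1) implies Box (p2 implies p3)), u
2. Box ((not p2 or not p1) implies Box (p2 implies p3)), u   [implies-rule on 1 (branches; this branch)]
3. (not p2 or not p1) implies Box (p2 implies p3), u   [Box-rule on 2 via uRu]
4. Box (p2 implies p3), u   [implies-rule on 3 (branches; this branch)]
5. p2 implies p3, u   [Box-rule on 4 via uRu]
6. p3, u   [implies-rule on 5 (branches; this branch)]
Accessibility: uRu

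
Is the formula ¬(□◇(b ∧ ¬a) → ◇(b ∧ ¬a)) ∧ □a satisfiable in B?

No, unsatisfiable

1. ¬(□◇(b ∧ ¬a) → ◇(b ∧ ¬a)) ∧ □a, 0
2. ¬(□◇(b ∧ ¬a) → ◇(b ∧ ¬a)), 0
3. □a, 0
4. □◇(b ∧ ¬a), 0
5. ¬◇(b ∧ ¬a), 0
6. a, 0
7. ◇(b ∧ ¬a), 0
8. ¬(b ∧ ¬a), 0
9. b ∧ ¬a, 1
10. b, 1
11. ¬a, 1
12. a, 1
Accessibility: 0R0, 0R1, 1R0, 1R1
Branch closes: a and ¬a both at 1.
All branches of the tableau close; one closing branch shown above.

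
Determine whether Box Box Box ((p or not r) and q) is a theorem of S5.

Invalid (countermodel exists)

Tableau for the negation not Box Box Box ((p or not r) and q):
1. not Box Box Box ((p or not r) and q), 0
2. not Box Box ((p or not r) and q), 1   [neg-Box-rule on 1: fresh world 1, 0R1]
3. not Box ((p or not r) and q), 2   [neg-Box-rule on 2: fresh world 2, 1R2]
4. not ((p or not r) and q), 3   [neg-Box-rule on 3: fresh world 3, 2R3]
5. not q, 3   [neg-and-rule on 4 (branches; this branch)]
Accessibility: 0R0, 0R1, 0R2, 0R3, 1R0, 1R1, 1R2, 1R3, 2R0, 2R1, 2R2, 2R3, 3R0, 3R1, 3R2, 3R3
The negation has an open branch (countermodel exists).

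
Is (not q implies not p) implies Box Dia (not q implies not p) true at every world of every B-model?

Tableau for the negation not ((not q implies not p) implies Box Dia (not q implies not p)):
1. not ((not q implies not p) implies Box Dia (not q implies not p)), u
2. not q implies not p, u
3. not Box Dia (not q implies not p), u
4. not p, u
5. not Dia (not q implies not p), v
6. not (not q implies not p), u
7. not q, u
8. p, u
Accessibility: uRu, uRv, vRu, vRv
Branch closes: p and not p both at u.
Every branch of the negation's tableau closes; the branch above is one of them.

Valid in B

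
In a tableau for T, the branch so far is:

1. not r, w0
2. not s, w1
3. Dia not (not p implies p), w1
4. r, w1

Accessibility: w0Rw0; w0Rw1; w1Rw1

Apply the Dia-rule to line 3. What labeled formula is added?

a fresh world w2 with w1Rw2, and not (not p implies p) at w2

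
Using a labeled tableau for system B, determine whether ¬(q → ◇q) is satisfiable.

Unsatisfiable

1. ¬(q → ◇q), w0
2. q, w0
3. ¬◇q, w0
4. ¬q, w0
Accessibility: w0Rw0
Branch closes: q and ¬q both at w0.
(One branch shown.) All branches close.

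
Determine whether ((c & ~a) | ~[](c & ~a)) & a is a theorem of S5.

No, not valid

Tableau for the negation ~(((c & ~a) | ~[](c & ~a)) & a):
1. ~(((c & ~a) | ~[](c & ~a)) & a), u
2. ~a, u
Accessibility: uRu
The negation has an open branch (countermodel exists).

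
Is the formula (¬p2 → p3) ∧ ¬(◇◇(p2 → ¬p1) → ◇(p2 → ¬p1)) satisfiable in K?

Yes, satisfiable

1. (¬p2 → p3) ∧ ¬(◇◇(p2 → ¬p1) → ◇(p2 → ¬p1)), 0
2. ¬p2 → p3, 0
3. ¬(◇◇(p2 → ¬p1) → ◇(p2 → ¬p1)), 0
4. ◇◇(p2 → ¬p1), 0
5. ¬◇(p2 → ¬p1), 0
6. p3, 0
7. ◇(p2 → ¬p1), 1
8. ¬(p2 → ¬p1), 1
9. p2, 1
10. p1, 1
11. p2 → ¬p1, 2
12. ¬p1, 2
Accessibility: 0R1, 1R2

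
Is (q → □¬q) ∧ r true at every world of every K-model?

No, not valid

Tableau for the negation ¬((q → □¬q) ∧ r):
1. ¬((q → □¬q) ∧ r), w0
2. ¬r, w0   [¬∧-rule on 1 (branches; this branch)]
The negation has an open branch (countermodel exists).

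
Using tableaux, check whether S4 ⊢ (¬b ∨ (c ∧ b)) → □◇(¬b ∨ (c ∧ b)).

Not valid

Tableau for the negation ¬((¬b ∨ (c ∧ b)) → □◇(¬b ∨ (c ∧ b))):
1. ¬((¬b ∨ (c ∧ b)) → □◇(¬b ∨ (c ∧ b))), u
2. ¬b ∨ (c ∧ b), u
3. ¬□◇(¬b ∨ (c ∧ b)), u
4. c ∧ b, u
5. c, u
6. b, u
7. ¬◇(¬b ∨ (c ∧ b)), v
8. ¬(¬b ∨ (c ∧ b)), v
9. b, v
10. ¬(c ∧ b), v
11. ¬c, v
Accessibility: uRu, uRv, vRv
The negation has an open branch (countermodel exists).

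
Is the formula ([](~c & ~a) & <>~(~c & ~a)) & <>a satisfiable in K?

Unsatisfiable (every branch closes)

1. ([](~c & ~a) & <>~(~c & ~a)) & <>a, u
2. [](~c & ~a) & <>~(~c & ~a), u
3. <>a, u
4. [](~c & ~a), u
5. <>~(~c & ~a), u
6. a, v
7. ~c & ~a, v
8. ~c, v
9. ~a, v
Accessibility: uRv
Branch closes: a and ~a both at v.
(One branch shown.) All branches close.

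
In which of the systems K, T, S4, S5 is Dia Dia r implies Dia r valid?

T-tableau for the negation not (Dia Dia r implies Dia r):
1. not (Dia Dia r implies Dia r), w0
2. Dia Dia r, w0
3. not Dia r, w0
4. not r, w0
5. Dia r, w1
6. not r, w1
7. r, w2
Accessibility: w0Rw0, w0Rw1, w1Rw1, w1Rw2, w2Rw2
Complete open branch: countermodel on a T-frame, so not valid in T, nor in K (the same frame is also a K-frame).
S4-tableau for the negation not (Dia Dia r implies Dia r):
1. not (Dia Dia r implies Dia r), w0
2. Dia Dia r, w0
3. not Dia r, w0
4. not r, w0
5. Dia r, w1
6. not r, w1
7. r, w2
8. not r, w2
Accessibility: w0Rw0, w0Rw1, w0Rw2, w1Rw1, w1Rw2, w2Rw2
Branch closes: r and not r both at w2.
Every branch closes (one shown): valid in S4, hence also in S5 (every theorem of S4 is a theorem of S5).

S4, S5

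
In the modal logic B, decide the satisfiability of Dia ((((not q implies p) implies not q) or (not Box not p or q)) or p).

Satisfiable (open branch found)

1. Dia ((((not q implies p) implies not q) or (not Box not p or q)) or p), w0
2. (((not q implies p) implies not q) or (not Box not p or q)) or p, w1   [Dia-rule on 1: fresh world w1, w0Rw1]
3. p, w1   [or-rule on 2 (branches; this branch)]
Accessibility: w0Rw0, w0Rw1, w1Rw0, w1Rw1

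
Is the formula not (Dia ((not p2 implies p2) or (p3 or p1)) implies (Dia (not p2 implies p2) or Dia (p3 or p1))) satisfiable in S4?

Unsatisfiable

1. not (Dia ((not p2 implies p2) or (p3 or p1)) implies (Dia (not p2 implies p2) or Dia (p3 or p1))), u
2. Dia ((not p2 implies p2) or (p3 or p1)), u   [neg-implies-rule on 1]
3. not (Dia (not p2 implies p2) or Dia (p3 or p1)), u   [neg-implies-rule on 1]
4. not Dia (not p2 implies p2), u   [neg-or-rule on 3]
5. not Dia (p3 or p1), u   [neg-or-rule on 3]
6. not (not p2 implies p2), u   [neg-Dia-rule on 4 via uRu]
7. not p2, u   [neg-implies-rule on 6]
8. not (p3 or p1), u   [neg-Dia-rule on 5 via uRu]
9. not p3, u   [neg-or-rule on 8]
10. not p1, u   [neg-or-rule on 8]
11. (not p2 implies p2) or (p3 or p1), v   [Dia-rule on 2: fresh world v, uRv]
12. not (not p2 implies p2), v   [neg-Dia-rule on 4 via uRv]
13. not p2, v   [neg-implies-rule on 12]
14. not (p3 or p1), v   [neg-Dia-rule on 5 via uRv]
15. not p3, v   [neg-or-rule on 14]
16. not p1, v   [neg-or-rule on 14]
17. p3 or p1, v   [or-rule on 11 (branches; this branch)]
18. p1, v   [or-rule on 17 (branches; this branch)]
Accessibility: uRu, uRv, vRv
Branch closes: p1 and not p1 both at v.
(One branch shown.) All branches close.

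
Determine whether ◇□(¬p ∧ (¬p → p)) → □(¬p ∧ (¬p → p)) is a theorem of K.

Not valid

Tableau for the negation ¬(◇□(¬p ∧ (¬p → p)) → □(¬p ∧ (¬p → p))):
1. ¬(◇□(¬p ∧ (¬p → p)) → □(¬p ∧ (¬p → p))), w0
2. ◇□(¬p ∧ (¬p → p)), w0
3. ¬□(¬p ∧ (¬p → p)), w0
4. □(¬p ∧ (¬p → p)), w1
5. ¬(¬p ∧ (¬p → p)), w2
6. ¬(¬p → p), w2
7. ¬p, w2
Accessibility: w0Rw1, w0Rw2
The negation has an open branch (countermodel exists).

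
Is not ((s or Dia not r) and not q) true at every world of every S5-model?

Not valid

Tableau for the negation (s or Dia not r) and not q:
1. (s or Dia not r) and not q, w0
2. s or Dia not r, w0   [and-rule on 1]
3. not q, w0   [and-rule on 1]
4. Dia not r, w0   [or-rule on 2 (branches; this branch)]
5. not r, w1   [Dia-rule on 4: fresh world w1, w0Rw1]
Accessibility: w0Rw0, w0Rw1, w1Rw0, w1Rw1
The negation has an open branch (countermodel exists).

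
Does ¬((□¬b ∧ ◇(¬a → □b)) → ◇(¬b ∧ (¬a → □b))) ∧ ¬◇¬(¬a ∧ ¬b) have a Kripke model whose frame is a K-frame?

Unsatisfiable

1. ¬((□¬b ∧ ◇(¬a → □b)) → ◇(¬b ∧ (¬a → □b))) ∧ ¬◇¬(¬a ∧ ¬b), w0
2. ¬((□¬b ∧ ◇(¬a → □b)) → ◇(¬b ∧ (¬a → □b))), w0
3. ¬◇¬(¬a ∧ ¬b), w0
4. □¬b ∧ ◇(¬a → □b), w0
5. ¬◇(¬b ∧ (¬a → □b)), w0
6. □¬b, w0
7. ◇(¬a → □b), w0
8. ¬a → □b, w1
9. ¬a ∧ ¬b, w1
10. ¬a, w1
11. ¬b, w1
12. ¬(¬b ∧ (¬a → □b)), w1
13. □b, w1
14. ¬(¬a → □b), w1
15. ¬□b, w1
16. ¬b, w2
17. b, w2
Accessibility: w0Rw1, w1Rw2
Branch closes: b and ¬b both at w2.
(One branch shown.) All branches close.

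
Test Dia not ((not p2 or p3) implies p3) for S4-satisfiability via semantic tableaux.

Satisfiable (open branch found)

1. Dia not ((not p2 or p3) implies p3), u
2. not ((not p2 or p3) implies p3), v   [Dia-rule on 1: fresh world v, uRv]
3. not p2 or p3, v   [neg-implies-rule on 2]
4. not p3, v   [neg-implies-rule on 2]
5. not p2, v   [or-rule on 3 (branches; this branch)]
Accessibility: uRu, uRv, vRv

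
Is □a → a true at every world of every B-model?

Valid

Tableau for the negation ¬(□a → a):
1. ¬(□a → a), 0
2. □a, 0
3. ¬a, 0
4. a, 0
Accessibility: 0R0
Branch closes: a and ¬a both at 0.
All branches of the negation close; one closing branch shown above.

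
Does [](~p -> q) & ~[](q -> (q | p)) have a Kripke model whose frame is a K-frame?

Unsatisfiable (every branch closes)

1. [](~p -> q) & ~[](q -> (q | p)), 0
2. [](~p -> q), 0   [&-rule on 1]
3. ~[](q -> (q | p)), 0   [&-rule on 1]
4. ~(q -> (q | p)), 1   [~[]-rule on 3: fresh world 1, 0R1]
5. q, 1   [~->-rule on 4]
6. ~(q | p), 1   [~->-rule on 4]
7. ~q, 1   [~|-rule on 6]
8. ~p, 1   [~|-rule on 6]
Accessibility: 0R1
Branch closes: q and ~q both at 1.
(One branch shown.) All branches close.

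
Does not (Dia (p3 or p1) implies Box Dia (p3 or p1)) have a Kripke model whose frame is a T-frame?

1. not (Dia (p3 or p1) implies Box Dia (p3 or p1)), w0
2. Dia (p3 or p1), w0
3. not Box Dia (p3 or p1), w0
4. p3 or p1, w1
5. p1, w1
6. not Dia (p3 or p1), w2
7. not (p3 or p1), w2
8. not p3, w2
9. not p1, w2
Accessibility: w0Rw0, w0Rw1, w0Rw2, w1Rw1, w2Rw2

Satisfiable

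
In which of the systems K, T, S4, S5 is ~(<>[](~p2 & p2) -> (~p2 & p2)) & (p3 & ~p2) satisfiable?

K

K-tableau for the formula:
1. ~(<>[](~p2 & p2) -> (~p2 & p2)) & (p3 & ~p2), 0
2. ~(<>[](~p2 & p2) -> (~p2 & p2)), 0   [&-rule on 1]
3. p3 & ~p2, 0   [&-rule on 1]
4. <>[](~p2 & p2), 0   [~->-rule on 2]
5. ~(~p2 & p2), 0   [~->-rule on 2]
6. p3, 0   [&-rule on 3]
7. ~p2, 0   [&-rule on 3]
8. [](~p2 & p2), 1   [<>-rule on 4: fresh world 1, 0R1]
Accessibility: 0R1
Complete open branch: satisfiable in K.
T-tableau for the formula:
1. ~(<>[](~p2 & p2) -> (~p2 & p2)) & (p3 & ~p2), 0
2. ~(<>[](~p2 & p2) -> (~p2 & p2)), 0   [&-rule on 1]
3. p3 & ~p2, 0   [&-rule on 1]
4. <>[](~p2 & p2), 0   [~->-rule on 2]
5. ~(~p2 & p2), 0   [~->-rule on 2]
6. p3, 0   [&-rule on 3]
7. ~p2, 0   [&-rule on 3]
8. [](~p2 & p2), 1   [<>-rule on 4: fresh world 1, 0R1]
9. ~p2 & p2, 1   [[]-rule on 8 via 1R1]
10. ~p2, 1   [&-rule on 9]
11. p2, 1   [&-rule on 9]
Accessibility: 0R0, 0R1, 1R1
Branch closes: p2 and ~p2 both at 1.
Every branch closes (one shown): unsatisfiable in T, hence also in S4, S5 (every S4/S5-frame is a T-frame).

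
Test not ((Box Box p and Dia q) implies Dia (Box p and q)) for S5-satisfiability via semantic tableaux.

1. not ((Box Box p and Dia q) implies Dia (Box p and q)), w0
2. Box Box p and Dia q, w0
3. not Dia (Box p and q), w0
4. Box Box p, w0
5. Dia q, w0
6. not (Box p and q), w0
7. Box p, w0
8. p, w0
9. not q, w0
10. q, w1
11. not (Box p and q), w1
12. Box p, w1
13. p, w1
14. not Box p, w1
15. not p, w2
16. not (Box p and q), w2
17. Box p, w2
18. p, w2
Accessibility: w0Rw0, w0Rw1, w0Rw2, w1Rw0, w1Rw1, w1Rw2, w2Rw0, w2Rw1, w2Rw2
Branch closes: p and not p both at w2.
All branches of the tableau close; one closing branch shown above.

Unsatisfiable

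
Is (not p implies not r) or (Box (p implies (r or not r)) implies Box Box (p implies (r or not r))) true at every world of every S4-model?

Tableau for the negation not ((not p implies not r) or (Box (p implies (r or not r)) implies Box Box (p implies (r or not r)))):
1. not ((not p implies not r) or (Box (p implies (r or not r)) implies Box Box (p implies (r or not r)))), u
2. not (not p implies not r), u   [neg-or-rule on 1]
3. not (Box (p implies (r or not r)) implies Box Box (p implies (r or not r))), u   [neg-or-rule on 1]
4. not p, u   [neg-implies-rule on 2]
5. r, u   [neg-implies-rule on 2]
6. Box (p implies (r or not r)), u   [neg-implies-rule on 3]
7. not Box Box (p implies (r or not r)), u   [neg-implies-rule on 3]
8. p implies (r or not r), u   [Box-rule on 6 via uRu]
9. r or not r, u   [implies-rule on 8 (branches; this branch)]
10. not Box (p implies (r or not r)), v   [neg-Box-rule on 7: fresh world v, uRv]
11. p implies (r or not r), v   [Box-rule on 6 via uRv]
12. r or not r, v   [implies-rule on 11 (branches; this branch)]
13. not r, v   [or-rule on 12 (branches; this branch)]
14. not (p implies (r or not r)), w   [neg-Box-rule on 10: fresh world w, vRw]
15. p, w   [neg-implies-rule on 14]
16. not (r or not r), w   [neg-implies-rule on 14]
17. not r, w   [neg-or-rule on 16]
18. r, w   [neg-or-rule on 16]
Accessibility: uRu, uRv, uRw, vRv, vRw, wRw
Branch closes: r and not r both at w.
Every branch of the negation's tableau closes; the branch above is one of them.

Valid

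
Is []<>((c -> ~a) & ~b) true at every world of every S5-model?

No, not valid

Tableau for the negation ~[]<>((c -> ~a) & ~b):
1. ~[]<>((c -> ~a) & ~b), 0
2. ~<>((c -> ~a) & ~b), 1   [~[]-rule on 1: fresh world 1, 0R1]
3. ~((c -> ~a) & ~b), 0   [~<>-rule on 2 via 1R0]
4. ~((c -> ~a) & ~b), 1   [~<>-rule on 2 via 1R1]
5. b, 0   [~&-rule on 3 (branches; this branch)]
6. b, 1   [~&-rule on 4 (branches; this branch)]
Accessibility: 0R0, 0R1, 1R0, 1R1
The negation has an open branch (countermodel exists).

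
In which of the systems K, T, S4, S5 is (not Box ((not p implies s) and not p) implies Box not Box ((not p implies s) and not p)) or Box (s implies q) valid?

S4-tableau for the negation not ((not Box ((not p implies s) and not p) implies Box not Box ((not p implies s) and not p)) or Box (s implies q)):
1. not ((not Box ((not p implies s) and not p) implies Box not Box ((not p implies s) and not p)) or Box (s implies q)), u
2. not (not Box ((not p implies s) and not p) implies Box not Box ((not p implies s) and not p)), u   [neg-or-rule on 1]
3. not Box (s implies q), u   [neg-or-rule on 1]
4. not Box ((not p implies s) and not p), u   [neg-implies-rule on 2]
5. not Box not Box ((not p implies s) and not p), u   [neg-implies-rule on 2]
6. not (s implies q), v   [neg-Box-rule on 3: fresh world v, uRv]
7. s, v   [neg-implies-rule on 6]
8. not q, v   [neg-implies-rule on 6]
9. not ((not p implies s) and not p), w   [neg-Box-rule on 4: fresh world w, uRw]
10. p, w   [neg-and-rule on 9 (branches; this branch)]
11. Box ((not p implies s) and not p), x   [neg-Box-rule on 5: fresh world x, uRx]
12. (not p implies s) and not p, x   [Box-rule on 11 via xRx]
13. not p implies s, x   [and-rule on 12]
14. not p, x   [and-rule on 12]
15. s, x   [implies-rule on 13 (branches; this branch)]
Accessibility: uRu, uRv, uRw, uRx, vRv, wRw, xRx
Complete open branch: countermodel on an S4-frame, so not valid in S4, nor in K, T (the same frame is also a K-frame and a T-frame).
S5-tableau for the negation not ((not Box ((not p implies s) and not p) implies Box not Box ((not p implies s) and not p)) or Box (s implies q)):
1. not ((not Box ((not p implies s) and not p) implies Box not Box ((not p implies s) and not p)) or Box (s implies q)), u
2. not (not Box ((not p implies s) and not p) implies Box not Box ((not p implies s) and not p)), u   [neg-or-rule on 1]
3. not Box (s implies q), u   [neg-or-rule on 1]
4. not Box ((not p implies s) and not p), u   [neg-implies-rule on 2]
5. not Box not Box ((not p implies s) and not p), u   [neg-implies-rule on 2]
6. not (s implies q), v   [neg-Box-rule on 3: fresh world v, uRv]
7. s, v   [neg-implies-rule on 6]
8. not q, v   [neg-implies-rule on 6]
9. not ((not p implies s) and not p), w   [neg-Box-rule on 4: fresh world w, uRw]
10. not (not p implies s), w   [neg-and-rule on 9 (branches; this branch)]
11. not p, w   [neg-implies-rule on 10]
12. not s, w   [neg-implies-rule on 10]
13. Box ((not p implies s) and not p), x   [neg-Box-rule on 5: fresh world x, uRx]
14. (not p implies s) and not p, u   [Box-rule on 13 via xRu]
15. not p implies s, u   [and-rule on 14]
16. not p, u   [and-rule on 14]
17. (not p implies s) and not p, v   [Box-rule on 13 via xRv]
18. not p implies s, v   [and-rule on 17]
19. not p, v   [and-rule on 17]
20. (not p implies s) and not p, w   [Box-rule on 13 via xRw]
21. not p implies s, w   [and-rule on 20]
22. (not p implies s) and not p, x   [Box-rule on 13 via xRx]
23. not p implies s, x   [and-rule on 22]
24. not p, x   [and-rule on 22]
25. s, u   [implies-rule on 15 (branches; this branch)]
26. s, w   [implies-rule on 21 (branches; this branch)]
Accessibility: uRu, uRv, uRw, uRx, vRu, vRv, vRw, vRx, wRu, wRv, wRw, wRx, xRu, xRv, xRw, xRx
Branch closes: s and not s both at w.
Every branch closes (one shown): valid in S5.

S5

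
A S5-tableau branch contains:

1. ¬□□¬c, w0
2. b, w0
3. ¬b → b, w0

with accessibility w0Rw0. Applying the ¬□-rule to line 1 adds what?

a fresh world w1 with w0Rw1, and ¬□¬c at w1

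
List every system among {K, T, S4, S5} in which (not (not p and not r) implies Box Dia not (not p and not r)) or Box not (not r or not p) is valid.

S5

S4-tableau for the negation not ((not (not p and not r) implies Box Dia not (not p and not r)) or Box not (not r or not p)):
1. not ((not (not p and not r) implies Box Dia not (not p and not r)) or Box not (not r or not p)), 0
2. not (not (not p and not r) implies Box Dia not (not p and not r)), 0   [neg-or-rule on 1]
3. not Box not (not r or not p), 0   [neg-or-rule on 1]
4. not (not p and not r), 0   [neg-implies-rule on 2]
5. not Box Dia not (not p and not r), 0   [neg-implies-rule on 2]
6. r, 0   [neg-and-rule on 4 (branches; this branch)]
7. not r or not p, 1   [neg-Box-rule on 3: fresh world 1, 0R1]
8. not p, 1   [or-rule on 7 (branches; this branch)]
9. not Dia not (not p and not r), 2   [neg-Box-rule on 5: fresh world 2, 0R2]
10. not p and not r, 2   [neg-Dia-rule on 9 via 2R2]
11. not p, 2   [and-rule on 10]
12. not r, 2   [and-rule on 10]
Accessibility: 0R0, 0R1, 0R2, 1R1, 2R2
Complete open branch: countermodel on an S4-frame, so not valid in S4, nor in K, T (the same frame is also a K-frame and a T-frame).
S5-tableau for the negation not ((not (not p and not r) implies Box Dia not (not p and not r)) or Box not (not r or not p)):
1. not ((not (not p and not r) implies Box Dia not (not p and not r)) or Box not (not r or not p)), 0
2. not (not (not p and not r) implies Box Dia not (not p and not r)), 0   [neg-or-rule on 1]
3. not Box not (not r or not p), 0   [neg-or-rule on 1]
4. not (not p and not r), 0   [neg-implies-rule on 2]
5. not Box Dia not (not p and not r), 0   [neg-implies-rule on 2]
6. r, 0   [neg-and-rule on 4 (branches; this branch)]
7. not r or not p, 1   [neg-Box-rule on 3: fresh world 1, 0R1]
8. not p, 1   [or-rule on 7 (branches; this branch)]
9. not Dia not (not p and not r), 2   [neg-Box-rule on 5: fresh world 2, 0R2]
10. not p and not r, 0   [neg-Dia-rule on 9 via 2R0]
11. not p, 0   [and-rule on 10]
12. not r, 0   [and-rule on 10]
Accessibility: 0R0, 0R1, 0R2, 1R0, 1R1, 1R2, 2R0, 2R1, 2R2
Branch closes: r and not r both at 0.
Every branch closes (one shown): valid in S5.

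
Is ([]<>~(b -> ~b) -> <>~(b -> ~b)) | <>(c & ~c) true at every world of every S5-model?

Yes, valid

Tableau for the negation ~(([]<>~(b -> ~b) -> <>~(b -> ~b)) | <>(c & ~c)):
1. ~(([]<>~(b -> ~b) -> <>~(b -> ~b)) | <>(c & ~c)), w0
2. ~([]<>~(b -> ~b) -> <>~(b -> ~b)), w0
3. ~<>(c & ~c), w0
4. []<>~(b -> ~b), w0
5. ~<>~(b -> ~b), w0
6. ~(c & ~c), w0
7. <>~(b -> ~b), w0
8. b -> ~b, w0
9. c, w0
10. ~b, w0
11. ~(b -> ~b), w1
12. b, w1
13. ~(c & ~c), w1
14. <>~(b -> ~b), w1
15. b -> ~b, w1
16. c, w1
17. ~b, w1
Accessibility: w0Rw0, w0Rw1, w1Rw0, w1Rw1
Branch closes: b and ~b both at w1.
All branches of the negation close; one closing branch shown above.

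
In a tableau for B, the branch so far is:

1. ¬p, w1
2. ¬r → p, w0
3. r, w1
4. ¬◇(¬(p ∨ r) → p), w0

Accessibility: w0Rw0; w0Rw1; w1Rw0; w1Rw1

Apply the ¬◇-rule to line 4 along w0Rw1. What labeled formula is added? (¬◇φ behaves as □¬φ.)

¬◇φ behaves as □¬φ: propagate the negated body to each accessible world.

¬(¬(p ∨ r) → p), w1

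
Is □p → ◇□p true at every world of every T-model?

Tableau for the negation ¬(□p → ◇□p):
1. ¬(□p → ◇□p), 0
2. □p, 0   [¬→-rule on 1]
3. ¬◇□p, 0   [¬→-rule on 1]
4. p, 0   [□-rule on 2 via 0R0]
5. ¬□p, 0   [¬◇-rule on 3 via 0R0]
6. ¬p, 1   [¬□-rule on 5: fresh world 1, 0R1]
7. p, 1   [□-rule on 2 via 0R1]
Accessibility: 0R0, 0R1, 1R1
Branch closes: p and ¬p both at 1.
Every branch of the negation's tableau closes; the branch above is one of them.

Yes, valid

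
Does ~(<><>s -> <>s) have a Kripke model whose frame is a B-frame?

Yes, satisfiable

1. ~(<><>s -> <>s), 0
2. <><>s, 0
3. ~<>s, 0
4. ~s, 0
5. <>s, 1
6. ~s, 1
7. s, 2
Accessibility: 0R0, 0R1, 1R0, 1R1, 1R2, 2R1, 2R2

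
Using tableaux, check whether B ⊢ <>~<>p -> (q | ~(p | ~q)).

Not valid

Tableau for the negation ~(<>~<>p -> (q | ~(p | ~q))):
1. ~(<>~<>p -> (q | ~(p | ~q))), 0
2. <>~<>p, 0   [~->-rule on 1]
3. ~(q | ~(p | ~q)), 0   [~->-rule on 1]
4. ~q, 0   [~|-rule on 3]
5. p | ~q, 0   [~|-rule on 3]
6. ~<>p, 1   [<>-rule on 2: fresh world 1, 0R1]
7. ~p, 0   [~<>-rule on 6 via 1R0]
8. ~p, 1   [~<>-rule on 6 via 1R1]
Accessibility: 0R0, 0R1, 1R0, 1R1
The negation has an open branch (countermodel exists).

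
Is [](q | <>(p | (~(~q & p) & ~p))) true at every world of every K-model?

Invalid (countermodel exists)

Tableau for the negation ~[](q | <>(p | (~(~q & p) & ~p))):
1. ~[](q | <>(p | (~(~q & p) & ~p))), u
2. ~(q | <>(p | (~(~q & p) & ~p))), v
3. ~q, v
4. ~<>(p | (~(~q & p) & ~p)), v
Accessibility: uRv
The negation has an open branch (countermodel exists).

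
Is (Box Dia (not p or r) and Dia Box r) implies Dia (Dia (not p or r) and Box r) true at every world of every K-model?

Tableau for the negation not ((Box Dia (not p or r) and Dia Box r) implies Dia (Dia (not p or r) and Box r)):
1. not ((Box Dia (not p or r) and Dia Box r) implies Dia (Dia (not p or r) and Box r)), u
2. Box Dia (not p or r) and Dia Box r, u
3. not Dia (Dia (not p or r) and Box r), u
4. Box Dia (not p or r), u
5. Dia Box r, u
6. Box r, v
7. not (Dia (not p or r) and Box r), v
8. Dia (not p or r), v
9. not Box r, v
10. not p or r, w
11. r, w
12. not r, x
13. r, x
Accessibility: uRv, vRw, vRx
Branch closes: r and not r both at x.
Every branch of the negation's tableau closes; the branch above is one of them.

Yes, valid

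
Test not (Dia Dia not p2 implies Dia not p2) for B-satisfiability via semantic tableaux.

1. not (Dia Dia not p2 implies Dia not p2), w0
2. Dia Dia not p2, w0   [neg-implies-rule on 1]
3. not Dia not p2, w0   [neg-implies-rule on 1]
4. p2, w0   [neg-Dia-rule on 3 via w0Rw0]
5. Dia not p2, w1   [Dia-rule on 2: fresh world w1, w0Rw1]
6. p2, w1   [neg-Dia-rule on 3 via w0Rw1]
7. not p2, w2   [Dia-rule on 5: fresh world w2, w1Rw2]
Accessibility: w0Rw0, w0Rw1, w1Rw0, w1Rw1, w1Rw2, w2Rw1, w2Rw2

Yes, satisfiable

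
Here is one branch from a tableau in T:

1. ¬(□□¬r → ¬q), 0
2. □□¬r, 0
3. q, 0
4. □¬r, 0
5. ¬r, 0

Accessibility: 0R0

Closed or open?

Open

No atom appears with both signs at the same world.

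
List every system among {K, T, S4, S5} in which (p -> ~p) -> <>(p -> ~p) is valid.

T-tableau for the negation ~((p -> ~p) -> <>(p -> ~p)):
1. ~((p -> ~p) -> <>(p -> ~p)), 0
2. p -> ~p, 0
3. ~<>(p -> ~p), 0
4. ~(p -> ~p), 0
5. p, 0
6. ~p, 0
Accessibility: 0R0
Branch closes: p and ~p both at 0.
Every branch closes (one shown): valid in T, hence also in S4, S5 (every theorem of T is a theorem of S4 and S5).
K-tableau for the negation ~((p -> ~p) -> <>(p -> ~p)):
1. ~((p -> ~p) -> <>(p -> ~p)), 0
2. p -> ~p, 0
3. ~<>(p -> ~p), 0
4. ~p, 0
Complete open branch: countermodel on a K-frame, so not valid in K.

T, S4, S5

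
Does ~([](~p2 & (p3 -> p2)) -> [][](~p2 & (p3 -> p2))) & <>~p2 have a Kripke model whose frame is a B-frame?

Satisfiable (open branch found)

1. ~([](~p2 & (p3 -> p2)) -> [][](~p2 & (p3 -> p2))) & <>~p2, 0
2. ~([](~p2 & (p3 -> p2)) -> [][](~p2 & (p3 -> p2))), 0   [&-rule on 1]
3. <>~p2, 0   [&-rule on 1]
4. [](~p2 & (p3 -> p2)), 0   [~->-rule on 2]
5. ~[][](~p2 & (p3 -> p2)), 0   [~->-rule on 2]
6. ~p2 & (p3 -> p2), 0   [[]-rule on 4 via 0R0]
7. ~p2, 0   [&-rule on 6]
8. p3 -> p2, 0   [&-rule on 6]
9. ~p3, 0   [->-rule on 8 (branches; this branch)]
10. ~p2, 1   [<>-rule on 3: fresh world 1, 0R1]
11. ~p2 & (p3 -> p2), 1   [[]-rule on 4 via 0R1]
12. p3 -> p2, 1   [&-rule on 11]
13. ~p3, 1   [->-rule on 12 (branches; this branch)]
14. ~[](~p2 & (p3 -> p2)), 2   [~[]-rule on 5: fresh world 2, 0R2]
15. ~p2 & (p3 -> p2), 2   [[]-rule on 4 via 0R2]
16. ~p2, 2   [&-rule on 15]
17. p3 -> p2, 2   [&-rule on 15]
18. ~p3, 2   [->-rule on 17 (branches; this branch)]
19. ~(~p2 & (p3 -> p2)), 3   [~[]-rule on 14: fresh world 3, 2R3]
20. ~(p3 -> p2), 3   [~&-rule on 19 (branches; this branch)]
21. p3, 3   [~->-rule on 20]
22. ~p2, 3   [~->-rule on 20]
Accessibility: 0R0, 0R1, 0R2, 1R0, 1R1, 2R0, 2R2, 2R3, 3R2, 3R3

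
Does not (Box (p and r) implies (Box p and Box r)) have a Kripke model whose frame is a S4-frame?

Unsatisfiable (every branch closes)

1. not (Box (p and r) implies (Box p and Box r)), u
2. Box (p and r), u
3. not (Box p and Box r), u
4. p and r, u
5. p, u
6. r, u
7. not Box r, u
8. not r, v
9. p and r, v
10. p, v
11. r, v
Accessibility: uRu, uRv, vRv
Branch closes: r and not r both at v.
All branches of the tableau close; one closing branch shown above.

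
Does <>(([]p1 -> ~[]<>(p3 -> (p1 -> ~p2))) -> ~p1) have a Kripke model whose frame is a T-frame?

Satisfiable

1. <>(([]p1 -> ~[]<>(p3 -> (p1 -> ~p2))) -> ~p1), u
2. ([]p1 -> ~[]<>(p3 -> (p1 -> ~p2))) -> ~p1, v
3. ~p1, v
Accessibility: uRu, uRv, vRv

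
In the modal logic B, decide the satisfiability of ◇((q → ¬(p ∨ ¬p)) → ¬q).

Satisfiable

1. ◇((q → ¬(p ∨ ¬p)) → ¬q), w0
2. (q → ¬(p ∨ ¬p)) → ¬q, w1   [◇-rule on 1: fresh world w1, w0Rw1]
3. ¬q, w1   [→-rule on 2 (branches; this branch)]
Accessibility: w0Rw0, w0Rw1, w1Rw0, w1Rw1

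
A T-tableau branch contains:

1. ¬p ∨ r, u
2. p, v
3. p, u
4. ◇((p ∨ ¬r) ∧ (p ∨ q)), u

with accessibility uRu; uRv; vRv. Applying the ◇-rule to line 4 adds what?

a fresh world w with uRw, and (p ∨ ¬r) ∧ (p ∨ q) at w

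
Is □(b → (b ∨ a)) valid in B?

Valid in B

Tableau for the negation ¬□(b → (b ∨ a)):
1. ¬□(b → (b ∨ a)), u
2. ¬(b → (b ∨ a)), v   [¬□-rule on 1: fresh world v, uRv]
3. b, v   [¬→-rule on 2]
4. ¬(b ∨ a), v   [¬→-rule on 2]
5. ¬b, v   [¬∨-rule on 4]
6. ¬a, v   [¬∨-rule on 4]
Accessibility: uRu, uRv, vRu, vRv
Branch closes: b and ¬b both at v.
All branches of the negation close; one closing branch shown above.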